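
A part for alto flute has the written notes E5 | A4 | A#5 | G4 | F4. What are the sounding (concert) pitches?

B4 E4 E#5 D4 C4

The alto flute sounds a perfect fourth below written, so transpose each written note down a perfect fourth.
E5 gives B4
A4 gives E4
A#5 gives E#5
G4 gives D4
F4 gives C4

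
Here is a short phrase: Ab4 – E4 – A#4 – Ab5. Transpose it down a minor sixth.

Ab4: a sixth down reaches C, and 8 semitones makes it C4.
E4: a sixth down reaches G, and 8 semitones makes it G#3.
A#4 down a minor sixth is C##4.
Ab5: a sixth down reaches C, and 8 semitones makes it C5.

C4 G#3 C##4 C5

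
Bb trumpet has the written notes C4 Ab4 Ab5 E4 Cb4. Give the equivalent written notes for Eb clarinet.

First find concert pitch: the Bb trumpet sounds a major second below written, so C4 Ab4 Ab5 E4 Cb4 sounds Bb3 Gb4 Gb5 D4 Bbb3.
Then write for Eb clarinet: it sounds a minor third above written, so the part must be a minor third below concert.
Bb3 → G3
Gb4 → Eb4
Gb5 → Eb5
D4 → B3
Bbb3 → Gb3

G3 Eb4 Eb5 B3 Gb3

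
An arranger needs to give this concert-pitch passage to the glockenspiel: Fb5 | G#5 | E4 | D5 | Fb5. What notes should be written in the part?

Written C4 sounds as C6 on the glockenspiel, so concert pitches are written a perfect fifteenth down.
Fb5 to Fb3
G#5 to G#3
E4 to E2
D5 to D3
Fb5 to Fb3

Fb3 G#3 E2 D3 Fb3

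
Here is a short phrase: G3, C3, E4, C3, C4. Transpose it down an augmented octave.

An augmented octave down from G3 gives Gb2.
An augmented octave down from C3 gives Cb2.
E4 down an augmented octave is Eb3.
C3: an octave down reaches C, and 13 semitones makes it Cb2.
An augmented octave down from C4 gives Cb3.

Gb2 Cb2 Eb3 Cb2 Cb3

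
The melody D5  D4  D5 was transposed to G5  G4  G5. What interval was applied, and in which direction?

up a perfect fourth

Take the first pair: D5 → G5. D to G spans 4 letter names, so the interval is some kind of fourth.
D5 to G5 is 5 semitones, which makes it a perfect fourth; the second version is higher, so the direction is up.
Checking another pair — D5 → G5 — gives the same interval.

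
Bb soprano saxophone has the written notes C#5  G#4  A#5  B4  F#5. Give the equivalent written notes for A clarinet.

D5 A4 B5 C5 G5

First find concert pitch: the Bb soprano saxophone sounds a major second below written, so C#5 G#4 A#5 B4 F#5 sounds B4 F#4 G#5 A4 E5.
Then write for A clarinet: it sounds a minor third below written, so the part must be a minor third above concert.
B4 → D5
F#4 → A4
G#5 → B5
A4 → C5
E5 → G5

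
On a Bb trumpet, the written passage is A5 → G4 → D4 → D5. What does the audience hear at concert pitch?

G5 F4 C4 C5

Written C4 on the Bb trumpet sounds as Bb3, a major second lower; apply that shift to every note.
A5 gives G5
G4 gives F4
D4 gives C4
D5 gives C5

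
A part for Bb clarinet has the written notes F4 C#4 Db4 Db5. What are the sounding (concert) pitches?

Written C4 on the Bb clarinet sounds as Bb3, a major second lower; apply that shift to every note.
F4 becomes Eb4
C#4 becomes B3
Db4 becomes Cb4
Db5 becomes Cb5

Eb4 B3 Cb4 Cb5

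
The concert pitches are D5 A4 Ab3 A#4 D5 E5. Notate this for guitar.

Written C4 sounds as C3 on the guitar, so concert pitches are written a perfect octave up.
D5 to D6
A4 to A5
Ab3 to Ab4
A#4 to A#5
D5 to D6
E5 to E6

D6 A5 Ab4 A#5 D6 E6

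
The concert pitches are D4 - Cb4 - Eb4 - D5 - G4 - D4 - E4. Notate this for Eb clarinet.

B3 Ab3 C4 B4 E4 B3 C#4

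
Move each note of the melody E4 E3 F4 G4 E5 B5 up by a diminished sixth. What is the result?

Cb5 Cb4 Dbb5 Ebb5 Cb6 Gb6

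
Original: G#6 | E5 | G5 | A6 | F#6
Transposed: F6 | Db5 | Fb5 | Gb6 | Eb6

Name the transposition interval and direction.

From G#6 to F6 is 2 letter names — a second of some quality.
F6 to G#6 is 3 semitones, which makes it an augmented second; the second version is lower, so the direction is down.
Checking another pair — F#6 → Eb6 — gives the same interval.

down an augmented second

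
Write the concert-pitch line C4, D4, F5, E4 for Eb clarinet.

A3 B3 D5 C#4

The Eb clarinet sounds a minor third above written, so the written part must be a minor third below concert — transpose each note down.
C4 gives A3
D4 gives B3
F5 gives D5
E4 gives C#4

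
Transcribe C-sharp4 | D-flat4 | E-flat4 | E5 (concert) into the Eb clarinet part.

A#3 Bb3 C4 C#5

Written C4 sounds as Eb4 on the Eb clarinet, so concert pitches are written a minor third down.
C#4 becomes A#3
Db4 becomes Bb3
Eb4 becomes C4
E5 becomes C#5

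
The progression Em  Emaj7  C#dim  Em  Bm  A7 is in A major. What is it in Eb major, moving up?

Bbm Bbmaj7 Gdim Bbm Fm Eb7

A major up to Eb major is a diminished fifth; each chord root moves by that interval while the quality stays the same.
Em: root E up a diminished fifth → Bb, giving Bbm.
Emaj7: root E up a diminished fifth → Bb, giving Bbmaj7.
C#dim: root C# up a diminished fifth → G, giving Gdim.
Em: root E up a diminished fifth → Bb, giving Bbm.
Bm: root B up a diminished fifth → F, giving Fm.
A7: root A up a diminished fifth → Eb, giving Eb7.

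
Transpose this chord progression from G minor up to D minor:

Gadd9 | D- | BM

G minor up to D minor is a perfect fifth; each chord root moves by that interval while the quality stays the same.
Gadd9: root G up a perfect fifth → D, giving Dadd9.
D-: root D up a perfect fifth → A, giving A-.
BM: root B up a perfect fifth → F#, giving F#M.

Dadd9 A- F#M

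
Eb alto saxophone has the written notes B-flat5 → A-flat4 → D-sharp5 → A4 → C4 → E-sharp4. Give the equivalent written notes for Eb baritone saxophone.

Bb6 Ab5 D#6 A5 C5 E#5

First find concert pitch: the Eb alto saxophone sounds a major sixth below written, so B-flat5 A-flat4 D-sharp5 A4 C4 E-sharp4 sounds Db5 Cb4 F#4 C4 Eb3 G#3.
Then write for Eb baritone saxophone: it sounds a major thirteenth below written, so the part must be a major thirteenth above concert.
Db5 → Bb6
Cb4 → Ab5
F#4 → D#6
C4 → A5
Eb3 → C5
G#3 → E#5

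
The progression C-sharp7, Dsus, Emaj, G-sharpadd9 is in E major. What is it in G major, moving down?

E7 Fsus Gmaj Badd9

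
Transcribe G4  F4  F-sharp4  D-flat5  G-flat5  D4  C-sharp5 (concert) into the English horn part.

D5 C5 C#5 Ab5 Db6 A4 G#5

Written C4 sounds as F3 on the English horn, so concert pitches are written a perfect fifth up.
G4 gives D5
F4 gives C5
F#4 gives C#5
Db5 gives Ab5
Gb5 gives Db6
D4 gives A4
C#5 gives G#5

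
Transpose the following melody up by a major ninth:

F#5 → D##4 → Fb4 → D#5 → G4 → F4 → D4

F#5 up a major ninth is G#6.
A major ninth up from D##4 gives E##5.
Fb4 up a major ninth is Gb5.
D#5 up a major ninth is E#6.
A major ninth up from G4 gives A5.
A major ninth up from F4 gives G5.
D4 up a major ninth is E5.

G#6 E##5 Gb5 E#6 A5 G5 E5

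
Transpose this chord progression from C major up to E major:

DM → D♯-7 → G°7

F#M F##-7 B°7

C major up to E major is a major third; each chord root moves by that interval while the quality stays the same.
DM: root D up a major third → F#, giving F#M.
D♯-7: root D♯ up a major third → F##, giving F##-7.
G°7: root G up a major third → B, giving B°7.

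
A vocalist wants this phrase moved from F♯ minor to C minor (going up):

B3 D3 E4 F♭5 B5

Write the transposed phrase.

F4 Ab3 Bb4 Cbb6 F6

From F♯ up to C is a diminished fifth; apply that to each pitch.
B3 gives F4
D3 gives Ab3
E4 gives Bb4
Fb5 gives Cbb6
B5 gives F6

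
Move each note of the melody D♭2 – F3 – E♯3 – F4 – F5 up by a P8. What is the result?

Db3 F4 E#4 F5 F6

Db2 -> Db3
F3 -> F4
E#3 -> E#4
F4 -> F5
F5 -> F6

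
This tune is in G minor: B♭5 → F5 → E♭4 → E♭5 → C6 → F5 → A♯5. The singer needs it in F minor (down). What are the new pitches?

From G down to F is a major second; apply that to each pitch.
Bb5 -> Ab5
F5 -> Eb5
Eb4 -> Db4
Eb5 -> Db5
C6 -> Bb5
F5 -> Eb5
A#5 -> G#5

Ab5 Eb5 Db4 Db5 Bb5 Eb5 G#5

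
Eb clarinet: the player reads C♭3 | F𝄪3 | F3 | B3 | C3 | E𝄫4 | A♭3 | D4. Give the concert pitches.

The Eb clarinet sounds a minor third above written, so transpose each written note up a minor third.
Cb3 → Ebb3
F##3 → A#3
F3 → Ab3
B3 → D4
C3 → Eb3
Ebb4 → Gbb4
Ab3 → Cb4
D4 → F4

Ebb3 A#3 Ab3 D4 Eb3 Gbb4 Cb4 F4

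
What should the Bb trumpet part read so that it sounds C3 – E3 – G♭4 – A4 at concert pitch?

D3 F#3 Ab4 B4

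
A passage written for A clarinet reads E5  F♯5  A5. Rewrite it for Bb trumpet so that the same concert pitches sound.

D#5 E#5 G#5

First find concert pitch: the A clarinet sounds a minor third below written, so E5 F♯5 A5 sounds C#5 D#5 F#5.
Then write for Bb trumpet: it sounds a major second below written, so the part must be a major second above concert.
C#5 → D#5
D#5 → E#5
F#5 → G#5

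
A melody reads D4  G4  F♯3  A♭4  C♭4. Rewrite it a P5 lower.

G3 C4 B2 Db4 Fb3

A perfect fifth down from D4 gives G3.
G4: a fifth down reaches C, and 7 semitones makes it C4.
F#3: a fifth down reaches B, and 7 semitones makes it B2.
Ab4 down a perfect fifth is Db4.
Cb4 down a perfect fifth is Fb3.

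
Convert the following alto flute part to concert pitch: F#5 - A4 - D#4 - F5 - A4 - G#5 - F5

C#5 E4 A#3 C5 E4 D#5 C5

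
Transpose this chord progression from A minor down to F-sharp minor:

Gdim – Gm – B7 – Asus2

Edim Em G#7 F#sus2

A minor down to F-sharp minor is a minor third; each chord root moves by that interval while the quality stays the same.
Gdim: root G down a minor third → E, giving Edim.
Gm: root G down a minor third → E, giving Em.
B7: root B down a minor third → G#, giving G#7.
Asus2: root A down a minor third → F#, giving F#sus2.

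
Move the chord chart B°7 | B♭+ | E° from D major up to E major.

C#°7 C+ F#°

D major up to E major is a major second; each chord root moves by that interval while the quality stays the same.
B°7: root B up a major second → C#, giving C#°7.
B♭+: root B♭ up a major second → C, giving C+.
E°: root E up a major second → F#, giving F#°.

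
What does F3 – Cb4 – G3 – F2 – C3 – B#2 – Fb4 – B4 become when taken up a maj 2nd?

A major second up from F3 gives G3.
Cb4 up a major second is Db4.
G3: a second up reaches A, and 2 semitones makes it A3.
F2: a second up reaches G, and 2 semitones makes it G2.
C3: a second up reaches D, and 2 semitones makes it D3.
B#2: a second up reaches C, and 2 semitones makes it C##3.
Fb4: a second up reaches G, and 2 semitones makes it Gb4.
A major second up from B4 gives C#5.

G3 Db4 A3 G2 D3 C##3 Gb4 C#5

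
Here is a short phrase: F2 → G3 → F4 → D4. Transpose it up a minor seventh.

Eb3 F4 Eb5 C5

F2: a seventh up reaches E, and 10 semitones makes it Eb3.
G3 up a minor seventh is F4.
F4 up a minor seventh is Eb5.
D4: a seventh up reaches C, and 10 semitones makes it C5.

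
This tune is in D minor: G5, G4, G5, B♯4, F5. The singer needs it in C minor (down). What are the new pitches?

D minor to C minor down is a major second, so every note moves down by that interval.
G5 becomes F5
G4 becomes F4
G5 becomes F5
B#4 becomes A#4
F5 becomes Eb5

F5 F4 F5 A#4 Eb5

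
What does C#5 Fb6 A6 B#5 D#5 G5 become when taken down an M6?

C#5 -> E4
Fb6 -> Abb5
A6 -> C6
B#5 -> D#5
D#5 -> F#4
G5 -> Bb4

E4 Abb5 C6 D#5 F#4 Bb4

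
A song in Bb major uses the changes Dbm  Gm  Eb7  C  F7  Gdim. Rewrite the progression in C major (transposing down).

Bb major down to C major is a minor seventh; each chord root moves by that interval while the quality stays the same.
Dbm: root Db down a minor seventh → Eb, giving Ebm.
Gm: root G down a minor seventh → A, giving Am.
Eb7: root Eb down a minor seventh → F, giving F7.
C: root C down a minor seventh → D, giving D.
F7: root F down a minor seventh → G, giving G7.
Gdim: root G down a minor seventh → A, giving Adim.

Ebm Am F7 D G7 Adim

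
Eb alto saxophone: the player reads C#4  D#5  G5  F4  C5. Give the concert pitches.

E3 F#4 Bb4 Ab3 Eb4

The Eb alto saxophone sounds a major sixth below written, so transpose each written note down a major sixth.
C#4 becomes E3
D#5 becomes F#4
G5 becomes Bb4
F4 becomes Ab3
C5 becomes Eb4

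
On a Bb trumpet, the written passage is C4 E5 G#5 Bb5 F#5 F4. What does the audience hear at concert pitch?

Bb3 D5 F#5 Ab5 E5 Eb4

The Bb trumpet sounds a major second below written, so transpose each written note down a major second.
C4 → Bb3
E5 → D5
G#5 → F#5
Bb5 → Ab5
F#5 → E5
F4 → Eb4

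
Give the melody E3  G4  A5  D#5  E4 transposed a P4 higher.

A3 C5 D6 G#5 A4

E3 up a perfect fourth is A3.
G4: a fourth up reaches C, and 5 semitones makes it C5.
A perfect fourth up from A5 gives D6.
D#5 up a perfect fourth is G#5.
E4 up a perfect fourth is A4.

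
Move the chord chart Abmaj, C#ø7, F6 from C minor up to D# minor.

Bmaj D##ø7 G#6

C minor up to D# minor is an augmented second; each chord root moves by that interval while the quality stays the same.
Abmaj: root Ab up an augmented second → B, giving Bmaj.
C#ø7: root C# up an augmented second → D##, giving D##ø7.
F6: root F up an augmented second → G#, giving G#6.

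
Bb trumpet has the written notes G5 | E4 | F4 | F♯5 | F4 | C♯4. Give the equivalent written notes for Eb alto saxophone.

D6 B4 C5 C#6 C5 G#4

First find concert pitch: the Bb trumpet sounds a major second below written, so G5 E4 F4 F♯5 F4 C♯4 sounds F5 D4 Eb4 E5 Eb4 B3.
Then write for Eb alto saxophone: it sounds a major sixth below written, so the part must be a major sixth above concert.
F5 → D6
D4 → B4
Eb4 → C5
E5 → C#6
Eb4 → C5
B3 → G#4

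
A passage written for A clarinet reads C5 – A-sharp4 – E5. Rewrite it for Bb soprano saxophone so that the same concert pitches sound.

B4 G##4 D#5

First find concert pitch: the A clarinet sounds a minor third below written, so C5 A-sharp4 E5 sounds A4 F##4 C#5.
Then write for Bb soprano saxophone: it sounds a major second below written, so the part must be a major second above concert.
A4 → B4
F##4 → G##4
C#5 → D#5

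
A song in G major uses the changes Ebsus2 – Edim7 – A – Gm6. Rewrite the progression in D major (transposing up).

Bbsus2 Bdim7 E Dm6

G major up to D major is a perfect fifth; each chord root moves by that interval while the quality stays the same.
Ebsus2: root Eb up a perfect fifth → Bb, giving Bbsus2.
Edim7: root E up a perfect fifth → B, giving Bdim7.
A: root A up a perfect fifth → E, giving E.
Gm6: root G up a perfect fifth → D, giving Dm6.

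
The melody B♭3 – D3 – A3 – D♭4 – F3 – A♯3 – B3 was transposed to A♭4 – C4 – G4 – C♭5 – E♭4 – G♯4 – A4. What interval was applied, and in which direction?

up a minor seventh

From Bb3 to Ab4 is 7 letter names — a seventh of some quality.
Bb3 to Ab4 is 10 semitones, which makes it a minor seventh; the second version is higher, so the direction is up.
Checking another pair — B3 → A4 — gives the same interval.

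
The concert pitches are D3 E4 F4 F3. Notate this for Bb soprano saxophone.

The Bb soprano saxophone sounds a major second below written, so the written part must be a major second above concert — transpose each note up.
D3 becomes E3
E4 becomes F#4
F4 becomes G4
F3 becomes G3

E3 F#4 G4 G3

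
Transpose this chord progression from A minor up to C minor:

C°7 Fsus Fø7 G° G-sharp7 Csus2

Eb°7 Absus Abø7 Bb° B7 Ebsus2

A minor up to C minor is a minor third; each chord root moves by that interval while the quality stays the same.
C°7: root C up a minor third → Eb, giving Eb°7.
Fsus: root F up a minor third → Ab, giving Absus.
Fø7: root F up a minor third → Ab, giving Abø7.
G°: root G up a minor third → Bb, giving Bb°.
G-sharp7: root G-sharp up a minor third → B, giving B7.
Csus2: root C up a minor third → Eb, giving Ebsus2.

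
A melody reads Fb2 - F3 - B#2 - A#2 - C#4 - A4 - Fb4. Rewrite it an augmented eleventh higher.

Fb2: an eleventh up reaches B, and 18 semitones makes it Bb3.
F3: an eleventh up reaches B, and 18 semitones makes it B4.
B#2: an eleventh up reaches E, and 18 semitones makes it E##4.
A#2: an eleventh up reaches D, and 18 semitones makes it D##4.
An augmented eleventh up from C#4 gives F##5.
A4 up an augmented eleventh is D#6.
Fb4 up an augmented eleventh is Bb5.

Bb3 B4 E##4 D##4 F##5 D#6 Bb5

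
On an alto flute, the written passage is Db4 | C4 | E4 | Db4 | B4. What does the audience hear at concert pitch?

Written C4 on the alto flute sounds as G3, a perfect fourth lower; apply that shift to every note.
Db4 to Ab3
C4 to G3
E4 to B3
Db4 to Ab3
B4 to F#4

Ab3 G3 B3 Ab3 F#4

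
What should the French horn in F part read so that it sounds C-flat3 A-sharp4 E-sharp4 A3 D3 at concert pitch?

The French horn in F sounds a perfect fifth below written, so the written part must be a perfect fifth above concert — transpose each note up.
Cb3 becomes Gb3
A#4 becomes E#5
E#4 becomes B#4
A3 becomes E4
D3 becomes A3

Gb3 E#5 B#4 E4 A3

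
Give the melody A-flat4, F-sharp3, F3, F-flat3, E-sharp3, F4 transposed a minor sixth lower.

Ab4 down a minor sixth is C4.
A minor sixth down from F#3 gives A#2.
F3 down a minor sixth is A2.
Fb3 down a minor sixth is Ab2.
E#3 down a minor sixth is G##2.
A minor sixth down from F4 gives A3.

C4 A#2 A2 Ab2 G##2 A3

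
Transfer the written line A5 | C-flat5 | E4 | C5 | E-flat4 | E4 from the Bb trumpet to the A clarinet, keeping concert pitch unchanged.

Bb5 Dbb5 F4 Db5 Fb4 F4

First find concert pitch: the Bb trumpet sounds a major second below written, so A5 C-flat5 E4 C5 E-flat4 E4 sounds G5 Bbb4 D4 Bb4 Db4 D4.
Then write for A clarinet: it sounds a minor third below written, so the part must be a minor third above concert.
G5 → Bb5
Bbb4 → Dbb5
D4 → F4
Bb4 → Db5
Db4 → Fb4
D4 → F4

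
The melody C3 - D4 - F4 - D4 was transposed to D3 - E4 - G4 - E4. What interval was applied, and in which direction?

up a major second

From C3 to D3 is 2 letter names — a second of some quality.
C3 to D3 is 2 semitones, which makes it a major second; the second version is higher, so the direction is up.
Checking another pair — D4 → E4 — gives the same interval.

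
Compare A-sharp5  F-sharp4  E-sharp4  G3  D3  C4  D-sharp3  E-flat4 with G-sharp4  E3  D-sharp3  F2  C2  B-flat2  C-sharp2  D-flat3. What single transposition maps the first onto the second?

Take the first pair: A#5 → G#4. A to G spans 9 letter names, so the interval is some kind of ninth.
G#4 to A#5 is 14 semitones, which makes it a major ninth; the second version is lower, so the direction is down.
Checking another pair — Eb4 → Db3 — gives the same interval.

down a major ninth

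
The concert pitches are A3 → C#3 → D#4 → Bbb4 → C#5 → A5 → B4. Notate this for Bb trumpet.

B3 D#3 E#4 Cb5 D#5 B5 C#5

The Bb trumpet sounds a major second below written, so the written part must be a major second above concert — transpose each note up.
A3 becomes B3
C#3 becomes D#3
D#4 becomes E#4
Bbb4 becomes Cb5
C#5 becomes D#5
A5 becomes B5
B4 becomes C#5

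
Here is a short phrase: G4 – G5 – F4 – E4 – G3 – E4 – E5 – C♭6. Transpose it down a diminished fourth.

D#4 D#5 C#4 B#3 D#3 B#3 B#4 G5

A diminished fourth down from G4 gives D#4.
G5: a fourth down reaches D, and 4 semitones makes it D#5.
F4 down a diminished fourth is C#4.
E4: a fourth down reaches B, and 4 semitones makes it B#3.
G3 down a diminished fourth is D#3.
A diminished fourth down from E4 gives B#3.
E5 down a diminished fourth is B#4.
Cb6: a fourth down reaches G, and 4 semitones makes it G5.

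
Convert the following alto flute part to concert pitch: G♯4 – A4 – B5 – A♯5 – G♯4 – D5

The alto flute sounds a perfect fourth below written, so transpose each written note down a perfect fourth.
G#4 gives D#4
A4 gives E4
B5 gives F#5
A#5 gives E#5
G#4 gives D#4
D5 gives A4

D#4 E4 F#5 E#5 D#4 A4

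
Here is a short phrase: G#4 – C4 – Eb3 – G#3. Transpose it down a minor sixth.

G#4 -> B#3
C4 -> E3
Eb3 -> G2
G#3 -> B#2

B#3 E3 G2 B#2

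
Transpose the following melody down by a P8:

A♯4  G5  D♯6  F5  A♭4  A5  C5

A#3 G4 D#5 F4 Ab3 A4 C4

A#4: an octave down reaches A, and 12 semitones makes it A#3.
G5 down a perfect octave is G4.
D#6: an octave down reaches D, and 12 semitones makes it D#5.
F5: an octave down reaches F, and 12 semitones makes it F4.
Ab4 down a perfect octave is Ab3.
A5 down a perfect octave is A4.
A perfect octave down from C5 gives C4.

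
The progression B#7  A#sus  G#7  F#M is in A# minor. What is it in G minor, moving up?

A7 Gsus F7 EbM

A# minor up to G minor is a diminished seventh; each chord root moves by that interval while the quality stays the same.
B#7: root B# up a diminished seventh → A, giving A7.
A#sus: root A# up a diminished seventh → G, giving Gsus.
G#7: root G# up a diminished seventh → F, giving F7.
F#M: root F# up a diminished seventh → Eb, giving EbM.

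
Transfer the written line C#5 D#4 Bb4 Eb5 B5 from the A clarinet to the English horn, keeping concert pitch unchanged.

E#5 F##4 D5 G5 D#6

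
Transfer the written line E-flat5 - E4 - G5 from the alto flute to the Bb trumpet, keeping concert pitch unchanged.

C5 C#4 E5

First find concert pitch: the alto flute sounds a perfect fourth below written, so E-flat5 E4 G5 sounds Bb4 B3 D5.
Then write for Bb trumpet: it sounds a major second below written, so the part must be a major second above concert.
Bb4 → C5
B3 → C#4
D5 → E5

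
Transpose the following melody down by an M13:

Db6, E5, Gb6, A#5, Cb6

Fb4 G3 Bbb4 C#4 Ebb4

Db6 gives Fb4
E5 gives G3
Gb6 gives Bbb4
A#5 gives C#4
Cb6 gives Ebb4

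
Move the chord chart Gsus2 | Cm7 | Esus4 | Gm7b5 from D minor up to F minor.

Bbsus2 Ebm7 Gsus4 Bbm7b5

D minor up to F minor is a minor third; each chord root moves by that interval while the quality stays the same.
Gsus2: root G up a minor third → Bb, giving Bbsus2.
Cm7: root C up a minor third → Eb, giving Ebm7.
Esus4: root E up a minor third → G, giving Gsus4.
Gm7b5: root G up a minor third → Bb, giving Bbm7b5.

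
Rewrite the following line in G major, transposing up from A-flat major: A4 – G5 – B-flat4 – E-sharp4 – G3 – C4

A-flat major to G major up is a major seventh, so every note moves up by that interval.
A4 becomes G#5
G5 becomes F#6
Bb4 becomes A5
E#4 becomes D##5
G3 becomes F#4
C4 becomes B4

G#5 F#6 A5 D##5 F#4 B4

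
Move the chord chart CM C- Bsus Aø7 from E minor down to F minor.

DbM Db- Csus Bbø7

E minor down to F minor is a major seventh; each chord root moves by that interval while the quality stays the same.
CM: root C down a major seventh → Db, giving DbM.
C-: root C down a major seventh → Db, giving Db-.
Bsus: root B down a major seventh → C, giving Csus.
Aø7: root A down a major seventh → Bb, giving Bbø7.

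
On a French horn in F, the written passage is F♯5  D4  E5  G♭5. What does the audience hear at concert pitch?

B4 G3 A4 Cb5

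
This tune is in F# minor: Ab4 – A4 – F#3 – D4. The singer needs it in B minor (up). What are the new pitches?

Db5 D5 B3 G4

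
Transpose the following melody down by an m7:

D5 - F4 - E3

E4 G3 F#2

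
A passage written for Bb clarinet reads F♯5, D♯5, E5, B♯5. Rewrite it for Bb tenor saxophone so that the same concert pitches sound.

F#6 D#6 E6 B#6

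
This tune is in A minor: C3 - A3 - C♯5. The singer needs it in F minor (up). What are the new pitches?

From A up to F is a minor sixth; apply that to each pitch.
C3 becomes Ab3
A3 becomes F4
C#5 becomes A5

Ab3 F4 A5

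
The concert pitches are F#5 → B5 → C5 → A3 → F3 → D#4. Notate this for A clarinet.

A5 D6 Eb5 C4 Ab3 F#4

Written C4 sounds as A3 on the A clarinet, so concert pitches are written a minor third up.
F#5 to A5
B5 to D6
C5 to Eb5
A3 to C4
F3 to Ab3
D#4 to F#4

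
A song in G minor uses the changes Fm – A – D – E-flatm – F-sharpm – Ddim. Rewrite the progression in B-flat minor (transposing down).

Abm C F Gbm Am Fdim

G minor down to B-flat minor is a major sixth; each chord root moves by that interval while the quality stays the same.
Fm: root F down a major sixth → Ab, giving Abm.
A: root A down a major sixth → C, giving C.
D: root D down a major sixth → F, giving F.
E-flatm: root E-flat down a major sixth → Gb, giving Gbm.
F-sharpm: root F-sharp down a major sixth → A, giving Am.
Ddim: root D down a major sixth → F, giving Fdim.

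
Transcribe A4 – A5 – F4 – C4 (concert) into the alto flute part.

The alto flute sounds a perfect fourth below written, so the written part must be a perfect fourth above concert — transpose each note up.
A4 gives D5
A5 gives D6
F4 gives Bb4
C4 gives F4

D5 D6 Bb4 F4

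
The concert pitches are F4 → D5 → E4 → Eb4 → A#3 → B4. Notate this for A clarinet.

The A clarinet sounds a minor third below written, so the written part must be a minor third above concert — transpose each note up.
F4 gives Ab4
D5 gives F5
E4 gives G4
Eb4 gives Gb4
A#3 gives C#4
B4 gives D5

Ab4 F5 G4 Gb4 C#4 D5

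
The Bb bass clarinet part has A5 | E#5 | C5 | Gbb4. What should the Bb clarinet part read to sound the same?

A4 E#4 C4 Gbb3

First find concert pitch: the Bb bass clarinet sounds a major ninth below written, so A5 E#5 C5 Gbb4 sounds G4 D#4 Bb3 Fbb3.
Then write for Bb clarinet: it sounds a major second below written, so the part must be a major second above concert.
G4 → A4
D#4 → E#4
Bb3 → C4
Fbb3 → Gbb3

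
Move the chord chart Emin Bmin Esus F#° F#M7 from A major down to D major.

Amin Emin Asus B° BM7

A major down to D major is a perfect fifth; each chord root moves by that interval while the quality stays the same.
Emin: root E down a perfect fifth → A, giving Amin.
Bmin: root B down a perfect fifth → E, giving Emin.
Esus: root E down a perfect fifth → A, giving Asus.
F#°: root F# down a perfect fifth → B, giving B°.
F#M7: root F# down a perfect fifth → B, giving BM7.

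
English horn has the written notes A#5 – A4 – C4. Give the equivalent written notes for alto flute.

G#5 G4 Bb3

First find concert pitch: the English horn sounds a perfect fifth below written, so A#5 A4 C4 sounds D#5 D4 F3.
Then write for alto flute: it sounds a perfect fourth below written, so the part must be a perfect fourth above concert.
D#5 → G#5
D4 → G4
F3 → Bb3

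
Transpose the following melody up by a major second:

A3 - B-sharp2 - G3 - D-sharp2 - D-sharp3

A3 becomes B3
B#2 becomes C##3
G3 becomes A3
D#2 becomes E#2
D#3 becomes E#3

B3 C##3 A3 E#2 E#3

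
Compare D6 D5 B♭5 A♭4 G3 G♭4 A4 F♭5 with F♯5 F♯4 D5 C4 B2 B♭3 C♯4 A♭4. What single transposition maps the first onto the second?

Take the first pair: D6 → F#5. D to F spans 6 letter names, so the interval is some kind of sixth.
F#5 to D6 is 8 semitones, which makes it a minor sixth; the second version is lower, so the direction is down.
Checking another pair — Fb5 → Ab4 — gives the same interval.

down a minor sixth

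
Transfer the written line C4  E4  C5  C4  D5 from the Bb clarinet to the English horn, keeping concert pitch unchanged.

F4 A4 F5 F4 G5

First find concert pitch: the Bb clarinet sounds a major second below written, so C4 E4 C5 C4 D5 sounds Bb3 D4 Bb4 Bb3 C5.
Then write for English horn: it sounds a perfect fifth below written, so the part must be a perfect fifth above concert.
Bb3 → F4
D4 → A4
Bb4 → F5
Bb3 → F4
C5 → G5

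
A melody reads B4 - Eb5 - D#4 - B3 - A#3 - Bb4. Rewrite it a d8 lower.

B4 to B#3
Eb5 to E4
D#4 to D##3
B3 to B#2
A#3 to A##2
Bb4 to B3

B#3 E4 D##3 B#2 A##2 B3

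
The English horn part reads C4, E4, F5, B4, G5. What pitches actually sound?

Written C4 on the English horn sounds as F3, a perfect fifth lower; apply that shift to every note.
C4 becomes F3
E4 becomes A3
F5 becomes Bb4
B4 becomes E4
G5 becomes C5

F3 A3 Bb4 E4 C5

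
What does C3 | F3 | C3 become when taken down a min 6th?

C3: a sixth down reaches E, and 8 semitones makes it E2.
A minor sixth down from F3 gives A2.
A minor sixth down from C3 gives E2.

E2 A2 E2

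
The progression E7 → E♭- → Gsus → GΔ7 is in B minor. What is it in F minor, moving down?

B minor down to F minor is an augmented fourth; each chord root moves by that interval while the quality stays the same.
E7: root E down an augmented fourth → Bb, giving Bb7.
E♭-: root E♭ down an augmented fourth → Bbb, giving Bbb-.
Gsus: root G down an augmented fourth → Db, giving Dbsus.
GΔ7: root G down an augmented fourth → Db, giving DbΔ7.

Bb7 Bbb- Dbsus DbΔ7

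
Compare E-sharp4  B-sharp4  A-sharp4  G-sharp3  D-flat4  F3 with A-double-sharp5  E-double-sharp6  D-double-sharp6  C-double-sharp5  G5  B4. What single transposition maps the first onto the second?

up an augmented eleventh

From E#4 to A##5 is 11 letter names — an eleventh of some quality.
E#4 to A##5 is 18 semitones, which makes it an augmented eleventh; the second version is higher, so the direction is up.
Checking another pair — F3 → B4 — gives the same interval.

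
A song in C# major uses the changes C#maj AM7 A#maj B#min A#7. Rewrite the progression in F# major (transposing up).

C# major up to F# major is a perfect fourth; each chord root moves by that interval while the quality stays the same.
C#maj: root C# up a perfect fourth → F#, giving F#maj.
AM7: root A up a perfect fourth → D, giving DM7.
A#maj: root A# up a perfect fourth → D#, giving D#maj.
B#min: root B# up a perfect fourth → E#, giving E#min.
A#7: root A# up a perfect fourth → D#, giving D#7.

F#maj DM7 D#maj E#min D#7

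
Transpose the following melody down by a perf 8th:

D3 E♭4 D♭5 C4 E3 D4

D3: an octave down reaches D, and 12 semitones makes it D2.
Eb4 down a perfect octave is Eb3.
A perfect octave down from Db5 gives Db4.
C4: an octave down reaches C, and 12 semitones makes it C3.
E3: an octave down reaches E, and 12 semitones makes it E2.
D4 down a perfect octave is D3.

D2 Eb3 Db4 C3 E2 D3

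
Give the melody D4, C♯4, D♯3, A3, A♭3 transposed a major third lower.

Bb3 A3 B2 F3 Fb3

D4 down a major third is Bb3.
A major third down from C#4 gives A3.
D#3 down a major third is B2.
A3: a third down reaches F, and 4 semitones makes it F3.
Ab3 down a major third is Fb3.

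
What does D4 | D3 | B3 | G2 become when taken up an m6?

Bb4 Bb3 G4 Eb3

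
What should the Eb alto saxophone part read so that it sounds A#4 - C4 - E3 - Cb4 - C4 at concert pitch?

F##5 A4 C#4 Ab4 A4

The Eb alto saxophone sounds a major sixth below written, so the written part must be a major sixth above concert — transpose each note up.
A#4 gives F##5
C4 gives A4
E3 gives C#4
Cb4 gives Ab4
C4 gives A4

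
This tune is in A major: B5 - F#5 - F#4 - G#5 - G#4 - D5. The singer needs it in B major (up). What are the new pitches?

A major to B major up is a major second, so every note moves up by that interval.
B5 → C#6
F#5 → G#5
F#4 → G#4
G#5 → A#5
G#4 → A#4
D5 → E5

C#6 G#5 G#4 A#5 A#4 E5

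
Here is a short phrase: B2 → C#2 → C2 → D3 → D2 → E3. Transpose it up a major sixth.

B2 -> G#3
C#2 -> A#2
C2 -> A2
D3 -> B3
D2 -> B2
E3 -> C#4

G#3 A#2 A2 B3 B2 C#4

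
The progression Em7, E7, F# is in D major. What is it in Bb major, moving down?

Cm7 C7 D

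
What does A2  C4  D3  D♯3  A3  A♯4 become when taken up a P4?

A perfect fourth up from A2 gives D3.
A perfect fourth up from C4 gives F4.
A perfect fourth up from D3 gives G3.
A perfect fourth up from D#3 gives G#3.
A3 up a perfect fourth is D4.
A perfect fourth up from A#4 gives D#5.

D3 F4 G3 G#3 D4 D#5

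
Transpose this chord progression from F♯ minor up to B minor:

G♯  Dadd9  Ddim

C# Gadd9 Gdim

F♯ minor up to B minor is a perfect fourth; each chord root moves by that interval while the quality stays the same.
G♯: root G♯ up a perfect fourth → C#, giving C#.
Dadd9: root D up a perfect fourth → G, giving Gadd9.
Ddim: root D up a perfect fourth → G, giving Gdim.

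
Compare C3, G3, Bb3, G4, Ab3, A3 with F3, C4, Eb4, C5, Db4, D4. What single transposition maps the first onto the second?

Take the first pair: C3 → F3. C to F spans 4 letter names, so the interval is some kind of fourth.
C3 to F3 is 5 semitones, which makes it a perfect fourth; the second version is higher, so the direction is up.
Checking another pair — A3 → D4 — gives the same interval.

up a perfect fourth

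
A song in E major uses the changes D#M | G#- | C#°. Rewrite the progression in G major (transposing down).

F#M B- E°

E major down to G major is a major sixth; each chord root moves by that interval while the quality stays the same.
D#M: root D# down a major sixth → F#, giving F#M.
G#-: root G# down a major sixth → B, giving B-.
C#°: root C# down a major sixth → E, giving E°.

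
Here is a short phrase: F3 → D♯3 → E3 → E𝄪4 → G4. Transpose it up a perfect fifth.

C4 A#3 B3 B##4 D5

A perfect fifth up from F3 gives C4.
A perfect fifth up from D#3 gives A#3.
E3 up a perfect fifth is B3.
A perfect fifth up from E##4 gives B##4.
G4 up a perfect fifth is D5.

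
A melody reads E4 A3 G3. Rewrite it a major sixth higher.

C#5 F#4 E4

E4 becomes C#5
A3 becomes F#4
G3 becomes E4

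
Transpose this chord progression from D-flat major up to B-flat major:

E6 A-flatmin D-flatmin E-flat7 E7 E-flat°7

C#6 Fmin Bbmin C7 C#7 C°7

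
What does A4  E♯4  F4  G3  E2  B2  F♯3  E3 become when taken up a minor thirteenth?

F6 C#6 Db6 Eb5 C4 G4 D5 C5

A4 → F6
E#4 → C#6
F4 → Db6
G3 → Eb5
E2 → C4
B2 → G4
F#3 → D5
E3 → C5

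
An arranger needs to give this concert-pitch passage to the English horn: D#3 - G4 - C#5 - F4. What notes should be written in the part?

A#3 D5 G#5 C5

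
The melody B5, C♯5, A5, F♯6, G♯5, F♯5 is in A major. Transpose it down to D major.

E5 F#4 D5 B5 C#5 B4

A major to D major down is a perfect fifth, so every note moves down by that interval.
B5 gives E5
C#5 gives F#4
A5 gives D5
F#6 gives B5
G#5 gives C#5
F#5 gives B4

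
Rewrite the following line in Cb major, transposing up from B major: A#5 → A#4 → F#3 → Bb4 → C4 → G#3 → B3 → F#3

Bb5 Bb4 Gb3 Cbb5 Dbb4 Ab3 Cb4 Gb3

B major to Cb major up is a diminished second, so every note moves up by that interval.
A#5 to Bb5
A#4 to Bb4
F#3 to Gb3
Bb4 to Cbb5
C4 to Dbb4
G#3 to Ab3
B3 to Cb4
F#3 to Gb3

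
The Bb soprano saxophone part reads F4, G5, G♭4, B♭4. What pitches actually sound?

The Bb soprano saxophone sounds a major second below written, so transpose each written note down a major second.
F4 -> Eb4
G5 -> F5
Gb4 -> Fb4
Bb4 -> Ab4

Eb4 F5 Fb4 Ab4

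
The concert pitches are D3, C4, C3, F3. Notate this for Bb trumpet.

E3 D4 D3 G3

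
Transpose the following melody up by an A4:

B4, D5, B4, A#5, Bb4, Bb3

E#5 G#5 E#5 D##6 E5 E4

B4 to E#5
D5 to G#5
B4 to E#5
A#5 to D##6
Bb4 to E5
Bb3 to E4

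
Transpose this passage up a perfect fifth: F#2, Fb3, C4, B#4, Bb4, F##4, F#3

C#3 Cb4 G4 F##5 F5 C##5 C#4

F#2 up a perfect fifth is C#3.
A perfect fifth up from Fb3 gives Cb4.
C4: a fifth up reaches G, and 7 semitones makes it G4.
B#4 up a perfect fifth is F##5.
A perfect fifth up from Bb4 gives F5.
F##4: a fifth up reaches C, and 7 semitones makes it C##5.
F#3: a fifth up reaches C, and 7 semitones makes it C#4.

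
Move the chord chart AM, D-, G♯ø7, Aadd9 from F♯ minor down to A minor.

CM F- Bø7 Cadd9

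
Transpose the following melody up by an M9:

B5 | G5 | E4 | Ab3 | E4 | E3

C#7 A6 F#5 Bb4 F#5 F#4

B5: a ninth up reaches C, and 14 semitones makes it C#7.
G5 up a major ninth is A6.
E4: a ninth up reaches F, and 14 semitones makes it F#5.
Ab3: a ninth up reaches B, and 14 semitones makes it Bb4.
E4: a ninth up reaches F, and 14 semitones makes it F#5.
A major ninth up from E3 gives F#4.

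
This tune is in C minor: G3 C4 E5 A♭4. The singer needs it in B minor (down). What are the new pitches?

C minor to B minor down is a minor second, so every note moves down by that interval.
G3 gives F#3
C4 gives B3
E5 gives D#5
Ab4 gives G4

F#3 B3 D#5 G4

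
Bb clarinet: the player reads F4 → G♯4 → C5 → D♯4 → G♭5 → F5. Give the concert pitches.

Eb4 F#4 Bb4 C#4 Fb5 Eb5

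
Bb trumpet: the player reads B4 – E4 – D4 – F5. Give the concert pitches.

A4 D4 C4 Eb5

Written C4 on the Bb trumpet sounds as Bb3, a major second lower; apply that shift to every note.
B4 to A4
E4 to D4
D4 to C4
F5 to Eb5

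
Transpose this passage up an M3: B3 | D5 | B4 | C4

D#4 F#5 D#5 E4

A major third up from B3 gives D#4.
D5 up a major third is F#5.
B4 up a major third is D#5.
A major third up from C4 gives E4.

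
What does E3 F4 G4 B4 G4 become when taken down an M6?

G2 Ab3 Bb3 D4 Bb3

E3: a sixth down reaches G, and 9 semitones makes it G2.
A major sixth down from F4 gives Ab3.
G4 down a major sixth is Bb3.
A major sixth down from B4 gives D4.
G4: a sixth down reaches B, and 9 semitones makes it Bb3.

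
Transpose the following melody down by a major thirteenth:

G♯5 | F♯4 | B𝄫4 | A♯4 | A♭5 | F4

B3 A2 Dbb3 C#3 Cb4 Ab2

G#5 -> B3
F#4 -> A2
Bbb4 -> Dbb3
A#4 -> C#3
Ab5 -> Cb4
F4 -> Ab2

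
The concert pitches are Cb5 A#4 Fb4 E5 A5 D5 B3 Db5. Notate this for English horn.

Gb5 E#5 Cb5 B5 E6 A5 F#4 Ab5

The English horn sounds a perfect fifth below written, so the written part must be a perfect fifth above concert — transpose each note up.
Cb5 -> Gb5
A#4 -> E#5
Fb4 -> Cb5
E5 -> B5
A5 -> E6
D5 -> A5
B3 -> F#4
Db5 -> Ab5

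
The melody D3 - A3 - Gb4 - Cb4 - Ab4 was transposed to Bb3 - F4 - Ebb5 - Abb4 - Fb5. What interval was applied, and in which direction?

up a minor sixth

From D3 to Bb3 is 6 letter names — a sixth of some quality.
D3 to Bb3 is 8 semitones, which makes it a minor sixth; the second version is higher, so the direction is up.
Checking another pair — Ab4 → Fb5 — gives the same interval.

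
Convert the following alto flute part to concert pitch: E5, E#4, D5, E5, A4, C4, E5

B4 B#3 A4 B4 E4 G3 B4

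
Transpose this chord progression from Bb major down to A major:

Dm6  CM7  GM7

Bb major down to A major is a minor second; each chord root moves by that interval while the quality stays the same.
Dm6: root D down a minor second → C#, giving C#m6.
CM7: root C down a minor second → B, giving BM7.
GM7: root G down a minor second → F#, giving F#M7.

C#m6 BM7 F#M7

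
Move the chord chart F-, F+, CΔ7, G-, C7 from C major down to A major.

C major down to A major is a minor third; each chord root moves by that interval while the quality stays the same.
F-: root F down a minor third → D, giving D-.
F+: root F down a minor third → D, giving D+.
CΔ7: root C down a minor third → A, giving AΔ7.
G-: root G down a minor third → E, giving E-.
C7: root C down a minor third → A, giving A7.

D- D+ AΔ7 E- A7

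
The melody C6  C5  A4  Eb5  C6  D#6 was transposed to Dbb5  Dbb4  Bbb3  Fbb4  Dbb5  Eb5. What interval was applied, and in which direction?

down an augmented seventh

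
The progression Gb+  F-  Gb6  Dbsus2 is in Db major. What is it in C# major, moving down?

F#+ E#- F#6 C#sus2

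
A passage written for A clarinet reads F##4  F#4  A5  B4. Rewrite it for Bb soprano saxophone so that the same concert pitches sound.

E##4 E#4 G#5 A#4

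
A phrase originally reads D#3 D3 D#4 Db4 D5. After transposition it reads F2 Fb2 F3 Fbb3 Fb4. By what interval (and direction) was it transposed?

From D#3 to F2 is 6 letter names — a sixth of some quality.
F2 to D#3 is 10 semitones, which makes it an augmented sixth; the second version is lower, so the direction is down.
Checking another pair — D5 → Fb4 — gives the same interval.

down an augmented sixth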